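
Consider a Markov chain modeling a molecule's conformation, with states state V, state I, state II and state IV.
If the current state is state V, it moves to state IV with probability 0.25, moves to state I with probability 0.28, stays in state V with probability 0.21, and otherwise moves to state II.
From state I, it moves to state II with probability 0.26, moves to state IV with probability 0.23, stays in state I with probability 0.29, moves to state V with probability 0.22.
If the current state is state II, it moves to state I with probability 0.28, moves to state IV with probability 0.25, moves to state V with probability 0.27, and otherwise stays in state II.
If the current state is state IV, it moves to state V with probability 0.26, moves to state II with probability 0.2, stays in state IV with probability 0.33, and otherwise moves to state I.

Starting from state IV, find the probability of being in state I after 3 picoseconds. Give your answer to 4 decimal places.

0.2635

Propagate the distribution vector 3 picoseconds from state IV.
After 0 picoseconds: (0.0000, 0.0000, 0.0000, 1.0000)
After 1 picosecond: (0.2600, 0.2100, 0.2000, 0.3300)
After 2 picoseconds: (0.2406, 0.2590, 0.2282, 0.2722)
After 3 picoseconds: (0.2399, 0.2635, 0.2300, 0.2666)
P(in state I after 3 picoseconds) = 0.2635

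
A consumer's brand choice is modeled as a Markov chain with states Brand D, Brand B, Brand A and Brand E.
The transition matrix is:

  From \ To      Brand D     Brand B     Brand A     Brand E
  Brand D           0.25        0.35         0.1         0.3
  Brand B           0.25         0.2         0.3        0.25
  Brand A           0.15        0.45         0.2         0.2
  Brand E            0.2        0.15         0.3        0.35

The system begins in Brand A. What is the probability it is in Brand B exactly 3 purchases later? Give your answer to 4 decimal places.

0.2821

Propagate the distribution vector 3 purchases from Brand A.
After 0 purchases: (0.0000, 0.0000, 1.0000, 0.0000)
After 1 purchase: (0.1500, 0.4500, 0.2000, 0.2000)
After 2 purchases: (0.2200, 0.2625, 0.2500, 0.2675)
After 3 purchases: (0.2116, 0.2821, 0.2310, 0.2753)
P(in Brand B after 3 purchases) = 0.2821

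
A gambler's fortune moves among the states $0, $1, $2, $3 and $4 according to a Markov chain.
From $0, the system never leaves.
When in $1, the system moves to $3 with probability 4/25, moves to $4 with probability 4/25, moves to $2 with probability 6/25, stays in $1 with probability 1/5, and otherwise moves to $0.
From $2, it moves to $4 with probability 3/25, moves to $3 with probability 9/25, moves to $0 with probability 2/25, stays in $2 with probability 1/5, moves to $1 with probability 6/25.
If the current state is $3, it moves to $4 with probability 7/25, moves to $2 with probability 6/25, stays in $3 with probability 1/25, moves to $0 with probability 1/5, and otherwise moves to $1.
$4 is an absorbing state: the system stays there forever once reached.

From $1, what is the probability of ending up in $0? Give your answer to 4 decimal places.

0.5310

Let h(s) be the probability of absorption at $0 starting from transient state s. Then h($0) = 1 and h($4) = 0. By first-step analysis:
h($1) = 0.24·1 + 0.2·h($1) + 0.24·h($2) + 0.16·h($3) + 0.16·0
h($2) = 0.08·1 + 0.24·h($1) + 0.2·h($2) + 0.36·h($3) + 0.12·0
h($3) = 0.2·1 + 0.24·h($1) + 0.24·h($2) + 0.04·h($3) + 0.28·0
Solving: h($1) = 0.5310, h($2) = 0.4651, h($3) = 0.4574.
Starting from $1, the probability is 0.5310.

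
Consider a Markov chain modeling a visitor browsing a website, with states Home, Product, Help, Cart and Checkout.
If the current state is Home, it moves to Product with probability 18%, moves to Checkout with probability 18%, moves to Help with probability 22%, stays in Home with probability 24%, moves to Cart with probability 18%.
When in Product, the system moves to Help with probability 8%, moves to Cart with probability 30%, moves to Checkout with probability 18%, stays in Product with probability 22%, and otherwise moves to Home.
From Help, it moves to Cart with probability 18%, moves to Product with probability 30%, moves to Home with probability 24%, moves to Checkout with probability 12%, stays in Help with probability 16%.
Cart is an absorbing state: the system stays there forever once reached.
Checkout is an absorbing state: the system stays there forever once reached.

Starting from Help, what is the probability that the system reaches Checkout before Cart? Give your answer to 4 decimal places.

0.4151

Let h(s) be the probability of absorption at Checkout starting from transient state s. Then h(Checkout) = 1 and h(Cart) = 0. By first-step analysis:
h(Home) = 0.24·h(Home) + 0.18·h(Product) + 0.22·h(Help) + 0.18·0 + 0.18·1
h(Product) = 0.22·h(Home) + 0.22·h(Product) + 0.08·h(Help) + 0.3·0 + 0.18·1
h(Help) = 0.24·h(Home) + 0.3·h(Product) + 0.16·h(Help) + 0.18·0 + 0.12·1
Solving: h(Home) = 0.4519, h(Product) = 0.4008, h(Help) = 0.4151.
Starting from Help, the probability is 0.4151.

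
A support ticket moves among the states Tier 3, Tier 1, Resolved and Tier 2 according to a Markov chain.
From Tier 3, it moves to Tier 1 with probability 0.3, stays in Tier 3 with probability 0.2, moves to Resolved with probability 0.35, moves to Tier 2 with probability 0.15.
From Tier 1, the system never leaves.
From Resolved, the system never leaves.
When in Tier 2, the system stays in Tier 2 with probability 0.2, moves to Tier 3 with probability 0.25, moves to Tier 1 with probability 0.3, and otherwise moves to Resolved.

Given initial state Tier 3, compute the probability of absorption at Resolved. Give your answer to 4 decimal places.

Let h(s) be the probability of absorption at Resolved starting from transient state s. Then h(Resolved) = 1 and h(Tier 1) = 0. By first-step analysis:
h(Tier 3) = 0.2·h(Tier 3) + 0.3·0 + 0.35·1 + 0.15·h(Tier 2)
h(Tier 2) = 0.25·h(Tier 3) + 0.3·0 + 0.25·1 + 0.2·h(Tier 2)
Solving: h(Tier 3) = 0.5270, h(Tier 2) = 0.4772.
Starting from Tier 3, the probability is 0.5270.

0.5270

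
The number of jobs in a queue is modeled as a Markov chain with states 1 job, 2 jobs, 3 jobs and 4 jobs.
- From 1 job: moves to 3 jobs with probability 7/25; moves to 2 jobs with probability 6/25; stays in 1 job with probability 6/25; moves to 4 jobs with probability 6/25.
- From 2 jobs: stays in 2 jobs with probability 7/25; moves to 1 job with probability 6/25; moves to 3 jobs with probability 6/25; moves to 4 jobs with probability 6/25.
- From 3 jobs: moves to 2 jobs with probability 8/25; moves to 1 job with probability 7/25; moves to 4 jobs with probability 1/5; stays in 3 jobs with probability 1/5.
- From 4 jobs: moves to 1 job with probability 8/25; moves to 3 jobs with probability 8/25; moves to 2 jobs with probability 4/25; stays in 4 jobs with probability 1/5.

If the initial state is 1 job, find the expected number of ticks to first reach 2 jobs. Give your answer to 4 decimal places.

Let t(s) be the expected number of ticks to first reach 2 jobs from state s, with t(2 jobs) = 0. Conditioning on the first tick:
t(1 job) = 1 + 0.24·t(1 job) + 0.28·t(3 jobs) + 0.24·t(4 jobs)
t(3 jobs) = 1 + 0.28·t(1 job) + 0.2·t(3 jobs) + 0.2·t(4 jobs)
t(4 jobs) = 1 + 0.32·t(1 job) + 0.32·t(3 jobs) + 0.2·t(4 jobs)
Solving: t(1 job) = 4.1025, t(3 jobs) = 3.7873, t(4 jobs) = 4.4059.
Expected ticks from 1 job to 2 jobs: 4.1025.

4.1025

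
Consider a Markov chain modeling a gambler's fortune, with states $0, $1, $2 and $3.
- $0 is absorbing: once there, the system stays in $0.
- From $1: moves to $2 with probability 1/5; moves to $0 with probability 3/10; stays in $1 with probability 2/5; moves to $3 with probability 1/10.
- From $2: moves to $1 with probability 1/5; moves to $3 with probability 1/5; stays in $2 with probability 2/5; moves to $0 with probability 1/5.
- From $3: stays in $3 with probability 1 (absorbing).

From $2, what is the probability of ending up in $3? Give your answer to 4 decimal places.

Let h(s) be the probability of absorption at $3 starting from transient state s. Then h($3) = 1 and h($0) = 0. By first-step analysis:
h($1) = 0.3·0 + 0.4·h($1) + 0.2·h($2) + 0.1·1
h($2) = 0.2·0 + 0.2·h($1) + 0.4·h($2) + 0.2·1
Solving: h($1) = 0.3125, h($2) = 0.4375.
Starting from $2, the probability is 0.4375.

0.4375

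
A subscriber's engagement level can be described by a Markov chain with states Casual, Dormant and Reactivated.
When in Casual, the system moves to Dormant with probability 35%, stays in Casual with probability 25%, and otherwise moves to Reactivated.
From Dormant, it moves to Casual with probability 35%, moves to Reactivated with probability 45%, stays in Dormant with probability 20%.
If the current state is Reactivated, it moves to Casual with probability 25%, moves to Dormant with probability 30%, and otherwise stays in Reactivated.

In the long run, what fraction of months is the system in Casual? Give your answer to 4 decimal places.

0.2785

Let the stationary distribution be π with π = πP and π_1 + π_2 + π_3 = 1.
π_1 = 0.25·π_1 + 0.35·π_2 + 0.25·π_3
π_2 = 0.35·π_1 + 0.2·π_2 + 0.3·π_3
Solving with the normalization constraint gives π = (0.2785, 0.2854, 0.4361).
So the stationary probability of Casual is 0.2785.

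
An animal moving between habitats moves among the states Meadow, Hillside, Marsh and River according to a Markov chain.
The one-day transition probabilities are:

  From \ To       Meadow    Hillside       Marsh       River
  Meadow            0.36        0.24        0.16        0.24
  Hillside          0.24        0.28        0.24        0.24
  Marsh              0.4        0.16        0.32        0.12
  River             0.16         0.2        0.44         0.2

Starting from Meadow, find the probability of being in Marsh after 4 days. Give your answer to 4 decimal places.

Propagate the distribution vector 4 days from Meadow.
After 0 days: (1.0000, 0.0000, 0.0000, 0.0000)
After 1 day: (0.3600, 0.2400, 0.1600, 0.2400)
After 2 days: (0.2896, 0.2272, 0.2720, 0.2112)
After 3 days: (0.3014, 0.2189, 0.2808, 0.1989)
After 4 days: (0.3052, 0.2183, 0.2781, 0.1983)
P(in Marsh after 4 days) = 0.2781

0.2781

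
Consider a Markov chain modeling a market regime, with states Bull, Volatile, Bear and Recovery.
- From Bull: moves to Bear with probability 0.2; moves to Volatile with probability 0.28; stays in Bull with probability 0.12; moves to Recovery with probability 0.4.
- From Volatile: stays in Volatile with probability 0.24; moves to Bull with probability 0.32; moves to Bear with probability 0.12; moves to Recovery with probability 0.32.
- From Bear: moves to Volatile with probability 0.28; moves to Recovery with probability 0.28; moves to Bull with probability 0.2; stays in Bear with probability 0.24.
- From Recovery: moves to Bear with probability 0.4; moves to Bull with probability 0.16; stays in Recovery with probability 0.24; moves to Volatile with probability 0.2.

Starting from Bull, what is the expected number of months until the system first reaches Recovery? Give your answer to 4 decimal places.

2.8078

Let t(s) be the expected number of months to first reach Recovery from state s, with t(Recovery) = 0. Conditioning on the first month:
t(Bull) = 1 + 0.12·t(Bull) + 0.28·t(Volatile) + 0.2·t(Bear)
t(Volatile) = 1 + 0.32·t(Bull) + 0.24·t(Volatile) + 0.12·t(Bear)
t(Bear) = 1 + 0.2·t(Bull) + 0.28·t(Volatile) + 0.24·t(Bear)
Solving: t(Bull) = 2.8078, t(Volatile) = 2.9968, t(Bear) = 3.1587.
Expected months from Bull to Recovery: 2.8078.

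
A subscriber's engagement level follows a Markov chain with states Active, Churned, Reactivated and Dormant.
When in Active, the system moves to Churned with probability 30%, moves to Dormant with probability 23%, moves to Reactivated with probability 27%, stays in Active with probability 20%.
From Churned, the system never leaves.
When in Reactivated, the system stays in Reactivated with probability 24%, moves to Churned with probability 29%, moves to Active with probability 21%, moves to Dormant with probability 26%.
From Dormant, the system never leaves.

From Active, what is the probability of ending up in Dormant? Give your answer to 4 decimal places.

0.4444

Let h(s) be the probability of absorption at Dormant starting from transient state s. Then h(Dormant) = 1 and h(Churned) = 0. By first-step analysis:
h(Active) = 0.2·h(Active) + 0.3·0 + 0.27·h(Reactivated) + 0.23·1
h(Reactivated) = 0.21·h(Active) + 0.29·0 + 0.24·h(Reactivated) + 0.26·1
Solving: h(Active) = 0.4444, h(Reactivated) = 0.4649.
Starting from Active, the probability is 0.4444.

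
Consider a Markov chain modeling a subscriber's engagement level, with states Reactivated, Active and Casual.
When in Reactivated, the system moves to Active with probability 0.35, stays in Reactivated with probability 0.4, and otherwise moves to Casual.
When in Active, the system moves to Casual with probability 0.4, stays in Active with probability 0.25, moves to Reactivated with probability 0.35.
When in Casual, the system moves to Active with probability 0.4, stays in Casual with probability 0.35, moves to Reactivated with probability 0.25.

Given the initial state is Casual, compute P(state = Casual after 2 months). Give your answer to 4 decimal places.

Sum over the intermediate state after 1 month:
P = P(Casual→Reactivated)·P(Reactivated→Casual) + P(Casual→Active)·P(Active→Casual) + P(Casual→Casual)·P(Casual→Casual)
  = 0.25×0.25 + 0.4×0.4 + 0.35×0.35
  = 0.0625 + 0.1600 + 0.1225 = 0.3450

0.3450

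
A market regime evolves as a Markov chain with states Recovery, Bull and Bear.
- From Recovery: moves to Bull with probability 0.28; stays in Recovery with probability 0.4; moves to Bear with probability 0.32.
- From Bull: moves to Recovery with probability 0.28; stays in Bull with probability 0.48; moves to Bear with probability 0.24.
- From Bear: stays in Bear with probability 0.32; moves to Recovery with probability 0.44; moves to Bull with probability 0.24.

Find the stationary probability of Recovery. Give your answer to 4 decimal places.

0.3715

Let the stationary distribution be π with π = πP and π_1 + π_2 + π_3 = 1.
π_1 = 0.4·π_1 + 0.28·π_2 + 0.44·π_3
π_2 = 0.28·π_1 + 0.48·π_2 + 0.24·π_3
Solving with the normalization constraint gives π = (0.3715, 0.3353, 0.2932).
So the stationary probability of Recovery is 0.3715.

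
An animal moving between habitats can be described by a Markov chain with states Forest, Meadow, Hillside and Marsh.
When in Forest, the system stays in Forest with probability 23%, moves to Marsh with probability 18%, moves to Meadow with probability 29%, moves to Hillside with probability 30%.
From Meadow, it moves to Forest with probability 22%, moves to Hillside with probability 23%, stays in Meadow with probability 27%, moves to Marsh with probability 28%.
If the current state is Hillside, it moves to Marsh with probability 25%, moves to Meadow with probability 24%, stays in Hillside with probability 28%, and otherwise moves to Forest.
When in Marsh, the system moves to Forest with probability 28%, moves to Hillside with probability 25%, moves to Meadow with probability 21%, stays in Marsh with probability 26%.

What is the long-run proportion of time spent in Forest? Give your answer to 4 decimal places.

0.2396

Let the stationary distribution be π with π = πP and π_1 + π_2 + π_3 + π_4 = 1.
π_1 = 0.23·π_1 + 0.22·π_2 + 0.23·π_3 + 0.28·π_4
π_2 = 0.29·π_1 + 0.27·π_2 + 0.24·π_3 + 0.21·π_4
π_3 = 0.3·π_1 + 0.23·π_2 + 0.28·π_3 + 0.25·π_4
Solving with the normalization constraint gives π = (0.2396, 0.2523, 0.2649, 0.2432).
So the stationary probability of Forest is 0.2396.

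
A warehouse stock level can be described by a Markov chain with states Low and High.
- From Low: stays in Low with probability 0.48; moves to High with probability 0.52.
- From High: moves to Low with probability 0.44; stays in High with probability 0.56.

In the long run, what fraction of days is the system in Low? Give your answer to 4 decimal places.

Let the stationary distribution be π with π = πP and π_1 + π_2 = 1.
π_1 = 0.48·π_1 + 0.44·π_2
Solving with the normalization constraint gives π = (0.4583, 0.5417).
So the stationary probability of Low is 0.4583.

0.4583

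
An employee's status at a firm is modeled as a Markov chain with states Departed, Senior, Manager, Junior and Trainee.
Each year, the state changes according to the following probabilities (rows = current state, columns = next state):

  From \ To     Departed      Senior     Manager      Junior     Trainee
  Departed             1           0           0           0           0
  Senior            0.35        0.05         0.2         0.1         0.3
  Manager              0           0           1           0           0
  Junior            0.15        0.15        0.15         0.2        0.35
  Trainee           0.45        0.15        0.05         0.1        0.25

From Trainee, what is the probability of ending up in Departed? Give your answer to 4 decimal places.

0.8317

Let h(s) be the probability of absorption at Departed starting from transient state s. Then h(Departed) = 1 and h(Manager) = 0. By first-step analysis:
h(Senior) = 0.35·1 + 0.05·h(Senior) + 0.2·0 + 0.1·h(Junior) + 0.3·h(Trainee)
h(Junior) = 0.15·1 + 0.15·h(Senior) + 0.15·0 + 0.2·h(Junior) + 0.35·h(Trainee)
h(Trainee) = 0.45·1 + 0.15·h(Senior) + 0.05·0 + 0.1·h(Junior) + 0.25·h(Trainee)
Solving: h(Senior) = 0.7030, h(Junior) = 0.6832, h(Trainee) = 0.8317.
Starting from Trainee, the probability is 0.8317.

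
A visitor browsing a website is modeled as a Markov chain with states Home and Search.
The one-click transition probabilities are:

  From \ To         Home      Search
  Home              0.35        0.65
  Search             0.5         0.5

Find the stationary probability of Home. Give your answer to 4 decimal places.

0.4348

Let the stationary distribution be π with π = πP and π_1 + π_2 = 1.
π_1 = 0.35·π_1 + 0.5·π_2
Solving with the normalization constraint gives π = (0.4348, 0.5652).
So the stationary probability of Home is 0.4348.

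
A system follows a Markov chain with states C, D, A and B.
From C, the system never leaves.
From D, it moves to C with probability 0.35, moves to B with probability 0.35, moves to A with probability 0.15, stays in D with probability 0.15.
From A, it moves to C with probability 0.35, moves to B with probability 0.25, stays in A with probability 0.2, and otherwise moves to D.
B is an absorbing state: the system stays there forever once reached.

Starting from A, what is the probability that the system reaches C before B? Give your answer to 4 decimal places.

Let h(s) be the probability of absorption at C starting from transient state s. Then h(C) = 1 and h(B) = 0. By first-step analysis:
h(D) = 0.35·1 + 0.15·h(D) + 0.15·h(A) + 0.35·0
h(A) = 0.35·1 + 0.2·h(D) + 0.2·h(A) + 0.25·0
Solving: h(D) = 0.5115, h(A) = 0.5654.
Starting from A, the probability is 0.5654.

0.5654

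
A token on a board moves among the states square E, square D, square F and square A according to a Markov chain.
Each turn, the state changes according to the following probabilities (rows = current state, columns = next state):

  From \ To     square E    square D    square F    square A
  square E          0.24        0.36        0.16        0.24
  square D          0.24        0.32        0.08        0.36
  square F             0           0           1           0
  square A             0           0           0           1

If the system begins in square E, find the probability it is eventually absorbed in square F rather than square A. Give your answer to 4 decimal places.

0.3197

Let h(s) be the probability of absorption at square F starting from transient state s. Then h(square F) = 1 and h(square A) = 0. By first-step analysis:
h(square E) = 0.24·h(square E) + 0.36·h(square D) + 0.16·1 + 0.24·0
h(square D) = 0.24·h(square E) + 0.32·h(square D) + 0.08·1 + 0.36·0
Solving: h(square E) = 0.3197, h(square D) = 0.2305.
Starting from square E, the probability is 0.3197.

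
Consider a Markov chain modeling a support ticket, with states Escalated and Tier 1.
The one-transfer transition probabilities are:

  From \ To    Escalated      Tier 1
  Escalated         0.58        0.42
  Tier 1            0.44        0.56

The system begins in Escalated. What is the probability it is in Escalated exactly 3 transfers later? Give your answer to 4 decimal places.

0.5130

Propagate the distribution vector 3 transfers from Escalated.
After 0 transfers: (1.0000, 0.0000)
After 1 transfer: (0.5800, 0.4200)
After 2 transfers: (0.5212, 0.4788)
After 3 transfers: (0.5130, 0.4870)
P(in Escalated after 3 transfers) = 0.5130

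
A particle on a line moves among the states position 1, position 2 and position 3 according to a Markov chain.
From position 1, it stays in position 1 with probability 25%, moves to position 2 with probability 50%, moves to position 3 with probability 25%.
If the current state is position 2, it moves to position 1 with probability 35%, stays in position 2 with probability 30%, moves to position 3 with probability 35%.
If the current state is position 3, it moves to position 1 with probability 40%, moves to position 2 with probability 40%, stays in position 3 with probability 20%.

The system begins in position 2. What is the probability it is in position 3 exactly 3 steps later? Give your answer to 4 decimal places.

0.2774

Propagate the distribution vector 3 steps from position 2.
After 0 steps: (0.0000, 1.0000, 0.0000)
After 1 step: (0.3500, 0.3000, 0.3500)
After 2 steps: (0.3325, 0.4050, 0.2625)
After 3 steps: (0.3299, 0.3928, 0.2774)
P(in position 3 after 3 steps) = 0.2774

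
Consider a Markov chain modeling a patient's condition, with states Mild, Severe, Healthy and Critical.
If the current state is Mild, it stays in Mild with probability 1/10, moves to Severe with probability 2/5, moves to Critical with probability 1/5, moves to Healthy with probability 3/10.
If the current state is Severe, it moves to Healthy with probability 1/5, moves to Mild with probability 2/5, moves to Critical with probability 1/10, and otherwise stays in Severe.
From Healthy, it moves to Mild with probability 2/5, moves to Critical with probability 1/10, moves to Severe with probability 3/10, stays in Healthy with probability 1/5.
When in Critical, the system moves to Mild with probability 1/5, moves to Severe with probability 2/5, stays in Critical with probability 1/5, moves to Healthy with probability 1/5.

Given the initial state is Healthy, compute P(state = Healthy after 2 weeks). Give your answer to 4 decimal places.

Propagate the distribution vector 2 weeks from Healthy.
After 0 weeks: (0.0000, 0.0000, 1.0000, 0.0000)
After 1 week: (0.4000, 0.3000, 0.2000, 0.1000)
After 2 weeks: (0.2600, 0.3500, 0.2400, 0.1500)
P(in Healthy after 2 weeks) = 0.2400

0.2400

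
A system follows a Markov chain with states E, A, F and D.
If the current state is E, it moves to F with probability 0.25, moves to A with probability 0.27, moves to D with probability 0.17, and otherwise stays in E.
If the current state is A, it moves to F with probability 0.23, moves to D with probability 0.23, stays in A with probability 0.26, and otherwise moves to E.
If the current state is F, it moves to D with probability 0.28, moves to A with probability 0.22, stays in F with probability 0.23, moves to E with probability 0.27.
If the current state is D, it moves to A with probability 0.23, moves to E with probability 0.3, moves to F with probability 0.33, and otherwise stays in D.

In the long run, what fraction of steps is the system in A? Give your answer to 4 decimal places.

Let the stationary distribution be π with π = πP and π_1 + π_2 + π_3 + π_4 = 1.
π_1 = 0.31·π_1 + 0.28·π_2 + 0.27·π_3 + 0.3·π_4
π_2 = 0.27·π_1 + 0.26·π_2 + 0.22·π_3 + 0.23·π_4
π_3 = 0.25·π_1 + 0.23·π_2 + 0.23·π_3 + 0.33·π_4
Solving with the normalization constraint gives π = (0.2903, 0.2464, 0.2565, 0.2068).
So the stationary probability of A is 0.2464.

0.2464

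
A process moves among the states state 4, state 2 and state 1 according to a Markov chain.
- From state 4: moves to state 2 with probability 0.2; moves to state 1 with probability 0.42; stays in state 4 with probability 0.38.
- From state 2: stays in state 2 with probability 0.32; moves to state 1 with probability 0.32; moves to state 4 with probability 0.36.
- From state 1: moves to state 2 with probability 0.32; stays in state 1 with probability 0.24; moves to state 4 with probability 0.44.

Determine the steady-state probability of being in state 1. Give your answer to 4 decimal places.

0.3328

Let the stationary distribution be π with π = πP and π_1 + π_2 + π_3 = 1.
π_1 = 0.38·π_1 + 0.36·π_2 + 0.44·π_3
π_2 = 0.2·π_1 + 0.32·π_2 + 0.32·π_3
Solving with the normalization constraint gives π = (0.3945, 0.2727, 0.3328).
So the stationary probability of state 1 is 0.3328.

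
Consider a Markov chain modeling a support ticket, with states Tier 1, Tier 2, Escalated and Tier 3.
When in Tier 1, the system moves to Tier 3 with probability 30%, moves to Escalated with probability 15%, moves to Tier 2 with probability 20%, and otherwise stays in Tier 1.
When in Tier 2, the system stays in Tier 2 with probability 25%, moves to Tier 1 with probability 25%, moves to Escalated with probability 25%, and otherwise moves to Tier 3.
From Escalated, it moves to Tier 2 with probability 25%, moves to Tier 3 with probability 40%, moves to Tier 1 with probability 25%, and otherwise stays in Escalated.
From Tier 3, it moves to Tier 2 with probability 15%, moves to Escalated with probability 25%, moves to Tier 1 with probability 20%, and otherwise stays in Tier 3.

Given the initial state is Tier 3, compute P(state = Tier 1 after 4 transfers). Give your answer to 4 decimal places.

Propagate the distribution vector 4 transfers from Tier 3.
After 0 transfers: (0.0000, 0.0000, 0.0000, 1.0000)
After 1 transfer: (0.2000, 0.1500, 0.2500, 0.4000)
After 2 transfers: (0.2500, 0.2000, 0.1925, 0.3575)
After 3 transfers: (0.2571, 0.2018, 0.1961, 0.3450)
After 4 transfers: (0.2585, 0.2026, 0.1949, 0.3440)
P(in Tier 1 after 4 transfers) = 0.2585

0.2585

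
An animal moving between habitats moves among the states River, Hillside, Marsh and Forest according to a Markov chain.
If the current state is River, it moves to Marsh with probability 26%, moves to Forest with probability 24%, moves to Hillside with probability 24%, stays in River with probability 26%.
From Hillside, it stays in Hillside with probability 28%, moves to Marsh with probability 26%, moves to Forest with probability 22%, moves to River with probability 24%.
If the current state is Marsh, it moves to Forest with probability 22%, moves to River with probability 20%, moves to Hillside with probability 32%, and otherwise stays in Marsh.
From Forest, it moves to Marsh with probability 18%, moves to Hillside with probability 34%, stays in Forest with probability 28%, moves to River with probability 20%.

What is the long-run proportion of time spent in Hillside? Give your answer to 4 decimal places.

Let the stationary distribution be π with π = πP and π_1 + π_2 + π_3 + π_4 = 1.
π_1 = 0.26·π_1 + 0.24·π_2 + 0.2·π_3 + 0.2·π_4
π_2 = 0.24·π_1 + 0.28·π_2 + 0.32·π_3 + 0.34·π_4
π_3 = 0.26·π_1 + 0.26·π_2 + 0.26·π_3 + 0.18·π_4
Solving with the normalization constraint gives π = (0.2253, 0.2950, 0.2409, 0.2388).
So the stationary probability of Hillside is 0.2950.

0.2950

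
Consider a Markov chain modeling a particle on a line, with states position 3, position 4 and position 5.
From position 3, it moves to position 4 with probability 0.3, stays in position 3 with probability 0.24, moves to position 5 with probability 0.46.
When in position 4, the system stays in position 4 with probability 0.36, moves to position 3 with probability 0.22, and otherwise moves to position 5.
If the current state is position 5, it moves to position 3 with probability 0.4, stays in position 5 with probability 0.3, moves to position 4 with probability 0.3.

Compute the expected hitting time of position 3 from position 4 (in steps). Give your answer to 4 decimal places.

Let t(s) be the expected number of steps to first reach position 3 from state s, with t(position 3) = 0. Conditioning on the first step:
t(position 4) = 1 + 0.36·t(position 4) + 0.42·t(position 5)
t(position 5) = 1 + 0.3·t(position 4) + 0.3·t(position 5)
Solving: t(position 4) = 3.4783, t(position 5) = 2.9193.
Expected steps from position 4 to position 3: 3.4783.

3.4783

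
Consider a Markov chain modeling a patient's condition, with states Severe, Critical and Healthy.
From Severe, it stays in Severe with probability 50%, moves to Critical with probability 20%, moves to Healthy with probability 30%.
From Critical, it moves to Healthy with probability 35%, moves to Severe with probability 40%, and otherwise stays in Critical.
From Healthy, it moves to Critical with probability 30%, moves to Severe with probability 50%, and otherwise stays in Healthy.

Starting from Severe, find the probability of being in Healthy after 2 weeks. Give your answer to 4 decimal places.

Sum over the intermediate state after 1 week:
P = P(Severe→Severe)·P(Severe→Healthy) + P(Severe→Critical)·P(Critical→Healthy) + P(Severe→Healthy)·P(Healthy→Healthy)
  = 0.5×0.3 + 0.2×0.35 + 0.3×0.2
  = 0.1500 + 0.0700 + 0.0600 = 0.2800

0.2800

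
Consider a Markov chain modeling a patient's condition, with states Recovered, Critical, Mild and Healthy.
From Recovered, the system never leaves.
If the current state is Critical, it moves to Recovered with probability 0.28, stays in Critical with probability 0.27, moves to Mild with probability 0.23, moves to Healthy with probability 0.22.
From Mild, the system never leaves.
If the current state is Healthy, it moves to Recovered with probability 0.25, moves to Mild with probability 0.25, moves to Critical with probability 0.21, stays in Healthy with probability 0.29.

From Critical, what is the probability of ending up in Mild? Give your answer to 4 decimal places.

Let h(s) be the probability of absorption at Mild starting from transient state s. Then h(Mild) = 1 and h(Recovered) = 0. By first-step analysis:
h(Critical) = 0.28·0 + 0.27·h(Critical) + 0.23·1 + 0.22·h(Healthy)
h(Healthy) = 0.25·0 + 0.21·h(Critical) + 0.25·1 + 0.29·h(Healthy)
Solving: h(Critical) = 0.4624, h(Healthy) = 0.4889.
Starting from Critical, the probability is 0.4624.

0.4624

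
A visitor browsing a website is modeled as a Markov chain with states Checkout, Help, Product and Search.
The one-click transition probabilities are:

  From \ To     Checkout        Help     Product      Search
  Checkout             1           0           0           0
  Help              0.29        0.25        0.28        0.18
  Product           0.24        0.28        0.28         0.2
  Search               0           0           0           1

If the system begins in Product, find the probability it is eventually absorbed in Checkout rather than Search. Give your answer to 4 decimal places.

0.5659

Let h(s) be the probability of absorption at Checkout starting from transient state s. Then h(Checkout) = 1 and h(Search) = 0. By first-step analysis:
h(Help) = 0.29·1 + 0.25·h(Help) + 0.28·h(Product) + 0.18·0
h(Product) = 0.24·1 + 0.28·h(Help) + 0.28·h(Product) + 0.2·0
Solving: h(Help) = 0.5979, h(Product) = 0.5659.
Starting from Product, the probability is 0.5659.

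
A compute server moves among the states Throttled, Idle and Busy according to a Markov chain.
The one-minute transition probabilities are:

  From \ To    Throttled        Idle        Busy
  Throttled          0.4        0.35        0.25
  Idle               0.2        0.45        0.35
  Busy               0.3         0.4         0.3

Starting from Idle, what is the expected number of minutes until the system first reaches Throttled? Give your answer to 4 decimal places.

4.2857

Let t(s) be the expected number of minutes to first reach Throttled from state s, with t(Throttled) = 0. Conditioning on the first minute:
t(Idle) = 1 + 0.45·t(Idle) + 0.35·t(Busy)
t(Busy) = 1 + 0.4·t(Idle) + 0.3·t(Busy)
Solving: t(Idle) = 4.2857, t(Busy) = 3.8776.
Expected minutes from Idle to Throttled: 4.2857.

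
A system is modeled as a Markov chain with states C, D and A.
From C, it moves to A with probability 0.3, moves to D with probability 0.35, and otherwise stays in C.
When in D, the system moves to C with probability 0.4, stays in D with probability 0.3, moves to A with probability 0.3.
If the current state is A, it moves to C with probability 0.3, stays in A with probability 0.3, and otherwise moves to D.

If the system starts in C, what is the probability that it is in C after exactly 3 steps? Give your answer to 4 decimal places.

Propagate the distribution vector 3 steps from C.
After 0 steps: (1.0000, 0.0000, 0.0000)
After 1 step: (0.3500, 0.3500, 0.3000)
After 2 steps: (0.3525, 0.3475, 0.3000)
After 3 steps: (0.3524, 0.3476, 0.3000)
P(in C after 3 steps) = 0.3524

0.3524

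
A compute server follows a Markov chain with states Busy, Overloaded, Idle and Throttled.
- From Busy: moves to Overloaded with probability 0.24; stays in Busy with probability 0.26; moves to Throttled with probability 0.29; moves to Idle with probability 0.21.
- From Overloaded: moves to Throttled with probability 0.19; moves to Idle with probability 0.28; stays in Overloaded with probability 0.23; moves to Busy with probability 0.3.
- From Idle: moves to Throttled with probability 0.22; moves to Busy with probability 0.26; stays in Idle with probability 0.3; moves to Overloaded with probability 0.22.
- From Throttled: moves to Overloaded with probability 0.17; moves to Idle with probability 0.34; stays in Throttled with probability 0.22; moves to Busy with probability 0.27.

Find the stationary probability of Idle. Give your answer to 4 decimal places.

Let the stationary distribution be π with π = πP and π_1 + π_2 + π_3 + π_4 = 1.
π_1 = 0.26·π_1 + 0.3·π_2 + 0.26·π_3 + 0.27·π_4
π_2 = 0.24·π_1 + 0.23·π_2 + 0.22·π_3 + 0.17·π_4
π_3 = 0.21·π_1 + 0.28·π_2 + 0.3·π_3 + 0.34·π_4
Solving with the normalization constraint gives π = (0.2710, 0.2160, 0.2806, 0.2325).
So the stationary probability of Idle is 0.2806.

0.2806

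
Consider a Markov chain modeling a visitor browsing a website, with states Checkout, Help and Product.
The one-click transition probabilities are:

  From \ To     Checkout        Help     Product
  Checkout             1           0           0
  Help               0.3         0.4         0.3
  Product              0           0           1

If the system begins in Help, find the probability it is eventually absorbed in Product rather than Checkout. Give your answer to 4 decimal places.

0.5000

Let h(s) be the probability of absorption at Product starting from transient state s. Then h(Product) = 1 and h(Checkout) = 0. By first-step analysis:
h(Help) = 0.3·0 + 0.4·h(Help) + 0.3·1
Solving: h(Help) = 0.5000.
Starting from Help, the probability is 0.5000.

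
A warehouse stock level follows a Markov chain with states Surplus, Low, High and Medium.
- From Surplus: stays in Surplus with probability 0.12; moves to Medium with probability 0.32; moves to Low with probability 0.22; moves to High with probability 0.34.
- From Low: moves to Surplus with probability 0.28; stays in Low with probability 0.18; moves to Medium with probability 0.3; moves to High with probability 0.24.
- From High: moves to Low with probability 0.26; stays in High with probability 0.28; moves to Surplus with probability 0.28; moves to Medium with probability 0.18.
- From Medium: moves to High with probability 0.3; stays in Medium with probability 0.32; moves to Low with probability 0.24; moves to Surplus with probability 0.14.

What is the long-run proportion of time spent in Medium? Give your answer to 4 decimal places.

0.2750

Let the stationary distribution be π with π = πP and π_1 + π_2 + π_3 + π_4 = 1.
π_1 = 0.12·π_1 + 0.28·π_2 + 0.28·π_3 + 0.14·π_4
π_2 = 0.22·π_1 + 0.18·π_2 + 0.26·π_3 + 0.24·π_4
π_3 = 0.34·π_1 + 0.24·π_2 + 0.28·π_3 + 0.3·π_4
Solving with the normalization constraint gives π = (0.2082, 0.2279, 0.2889, 0.2750).
So the stationary probability of Medium is 0.2750.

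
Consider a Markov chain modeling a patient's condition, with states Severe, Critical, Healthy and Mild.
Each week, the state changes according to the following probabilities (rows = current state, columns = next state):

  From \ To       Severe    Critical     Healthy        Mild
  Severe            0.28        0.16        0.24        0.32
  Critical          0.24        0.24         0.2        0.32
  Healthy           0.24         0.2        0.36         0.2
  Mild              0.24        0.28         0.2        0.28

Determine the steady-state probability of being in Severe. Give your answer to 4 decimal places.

0.2500

Let the stationary distribution be π with π = πP and π_1 + π_2 + π_3 + π_4 = 1.
π_1 = 0.28·π_1 + 0.24·π_2 + 0.24·π_3 + 0.24·π_4
π_2 = 0.16·π_1 + 0.24·π_2 + 0.2·π_3 + 0.28·π_4
π_3 = 0.24·π_1 + 0.2·π_2 + 0.36·π_3 + 0.2·π_4
Solving with the normalization constraint gives π = (0.2500, 0.2212, 0.2500, 0.2788).
So the stationary probability of Severe is 0.2500.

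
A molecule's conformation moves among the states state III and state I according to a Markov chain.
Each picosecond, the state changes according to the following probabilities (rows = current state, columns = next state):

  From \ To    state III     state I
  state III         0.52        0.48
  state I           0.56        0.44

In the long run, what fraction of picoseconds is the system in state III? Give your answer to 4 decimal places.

Let the stationary distribution be π with π = πP and π_1 + π_2 = 1.
π_1 = 0.52·π_1 + 0.56·π_2
Solving with the normalization constraint gives π = (0.5385, 0.4615).
So the stationary probability of state III is 0.5385.

0.5385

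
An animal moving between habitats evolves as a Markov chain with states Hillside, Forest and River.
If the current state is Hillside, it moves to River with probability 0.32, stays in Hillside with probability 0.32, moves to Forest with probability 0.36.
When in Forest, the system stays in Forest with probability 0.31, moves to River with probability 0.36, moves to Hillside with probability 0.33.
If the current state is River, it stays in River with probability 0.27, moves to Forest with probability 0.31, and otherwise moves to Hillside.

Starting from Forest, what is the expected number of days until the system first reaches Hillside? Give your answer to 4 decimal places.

Let t(s) be the expected number of days to first reach Hillside from state s, with t(Hillside) = 0. Conditioning on the first day:
t(Forest) = 1 + 0.31·t(Forest) + 0.36·t(River)
t(River) = 1 + 0.31·t(Forest) + 0.27·t(River)
Solving: t(Forest) = 2.7799, t(River) = 2.5504.
Expected days from Forest to Hillside: 2.7799.

2.7799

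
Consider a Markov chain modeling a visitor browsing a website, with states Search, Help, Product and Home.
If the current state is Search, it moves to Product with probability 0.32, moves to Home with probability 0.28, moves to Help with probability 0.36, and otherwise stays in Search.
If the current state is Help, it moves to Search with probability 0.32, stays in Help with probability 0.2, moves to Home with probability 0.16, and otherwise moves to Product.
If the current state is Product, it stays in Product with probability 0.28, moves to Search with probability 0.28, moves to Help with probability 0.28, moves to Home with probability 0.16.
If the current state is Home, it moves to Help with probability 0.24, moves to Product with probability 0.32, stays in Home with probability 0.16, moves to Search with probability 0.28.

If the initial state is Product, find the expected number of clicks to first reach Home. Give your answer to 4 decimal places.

5.3144

Let t(s) be the expected number of clicks to first reach Home from state s, with t(Home) = 0. Conditioning on the first click:
t(Search) = 1 + 0.04·t(Search) + 0.36·t(Help) + 0.32·t(Product)
t(Help) = 1 + 0.32·t(Search) + 0.2·t(Help) + 0.32·t(Product)
t(Product) = 1 + 0.28·t(Search) + 0.28·t(Help) + 0.28·t(Product)
Solving: t(Search) = 4.7989, t(Help) = 5.2953, t(Product) = 5.3144.
Expected clicks from Product to Home: 5.3144.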